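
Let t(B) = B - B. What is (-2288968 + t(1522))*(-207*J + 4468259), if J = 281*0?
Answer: -10227701866712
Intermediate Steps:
J = 0
t(B) = 0
(-2288968 + t(1522))*(-207*J + 4468259) = (-2288968 + 0)*(-207*0 + 4468259) = -2288968*(0 + 4468259) = -2288968*4468259 = -10227701866712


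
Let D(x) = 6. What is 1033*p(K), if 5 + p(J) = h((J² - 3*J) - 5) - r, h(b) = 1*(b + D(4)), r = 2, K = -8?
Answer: 84706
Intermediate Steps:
h(b) = 6 + b (h(b) = 1*(b + 6) = 1*(6 + b) = 6 + b)
p(J) = -6 + J² - 3*J (p(J) = -5 + ((6 + ((J² - 3*J) - 5)) - 1*2) = -5 + ((6 + (-5 + J² - 3*J)) - 2) = -5 + ((1 + J² - 3*J) - 2) = -5 + (-1 + J² - 3*J) = -6 + J² - 3*J)
1033*p(K) = 1033*(-6 + (-8)² - 3*(-8)) = 1033*(-6 + 64 + 24) = 1033*82 = 84706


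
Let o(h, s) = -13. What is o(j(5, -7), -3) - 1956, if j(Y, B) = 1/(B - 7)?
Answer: -1969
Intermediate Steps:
j(Y, B) = 1/(-7 + B)
o(j(5, -7), -3) - 1956 = -13 - 1956 = -1969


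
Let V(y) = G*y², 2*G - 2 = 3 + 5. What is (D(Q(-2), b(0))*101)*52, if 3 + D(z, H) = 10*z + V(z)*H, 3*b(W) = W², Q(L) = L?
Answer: -120796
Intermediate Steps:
b(W) = W²/3
G = 5 (G = 1 + (3 + 5)/2 = 1 + (½)*8 = 1 + 4 = 5)
V(y) = 5*y²
D(z, H) = -3 + 10*z + 5*H*z² (D(z, H) = -3 + (10*z + (5*z²)*H) = -3 + (10*z + 5*H*z²) = -3 + 10*z + 5*H*z²)
(D(Q(-2), b(0))*101)*52 = ((-3 + 10*(-2) + 5*((⅓)*0²)*(-2)²)*101)*52 = ((-3 - 20 + 5*((⅓)*0)*4)*101)*52 = ((-3 - 20 + 5*0*4)*101)*52 = ((-3 - 20 + 0)*101)*52 = -23*101*52 = -2323*52 = -120796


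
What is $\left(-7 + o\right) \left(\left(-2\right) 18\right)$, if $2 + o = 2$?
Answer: $252$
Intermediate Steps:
$o = 0$ ($o = -2 + 2 = 0$)
$\left(-7 + o\right) \left(\left(-2\right) 18\right) = \left(-7 + 0\right) \left(\left(-2\right) 18\right) = \left(-7\right) \left(-36\right) = 252$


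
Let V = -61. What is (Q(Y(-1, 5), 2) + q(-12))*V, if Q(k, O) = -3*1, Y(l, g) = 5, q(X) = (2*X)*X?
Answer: -17385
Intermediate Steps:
q(X) = 2*X²
Q(k, O) = -3
(Q(Y(-1, 5), 2) + q(-12))*V = (-3 + 2*(-12)²)*(-61) = (-3 + 2*144)*(-61) = (-3 + 288)*(-61) = 285*(-61) = -17385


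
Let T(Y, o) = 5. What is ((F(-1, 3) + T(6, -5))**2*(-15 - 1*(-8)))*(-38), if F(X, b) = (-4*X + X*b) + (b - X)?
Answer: 26600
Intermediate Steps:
F(X, b) = b - 5*X + X*b
((F(-1, 3) + T(6, -5))**2*(-15 - 1*(-8)))*(-38) = (((3 - 5*(-1) - 1*3) + 5)**2*(-15 - 1*(-8)))*(-38) = (((3 + 5 - 3) + 5)**2*(-15 + 8))*(-38) = ((5 + 5)**2*(-7))*(-38) = (10**2*(-7))*(-38) = (100*(-7))*(-38) = -700*(-38) = 26600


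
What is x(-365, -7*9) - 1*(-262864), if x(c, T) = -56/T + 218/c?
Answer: 863509198/3285 ≈ 2.6286e+5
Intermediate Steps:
x(-365, -7*9) - 1*(-262864) = (-56/((-7*9)) + 218/(-365)) - 1*(-262864) = (-56/(-63) + 218*(-1/365)) + 262864 = (-56*(-1/63) - 218/365) + 262864 = (8/9 - 218/365) + 262864 = 958/3285 + 262864 = 863509198/3285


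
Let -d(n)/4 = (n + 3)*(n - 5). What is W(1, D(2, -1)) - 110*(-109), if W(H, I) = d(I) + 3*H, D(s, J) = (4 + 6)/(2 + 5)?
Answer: 590757/49 ≈ 12056.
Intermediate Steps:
d(n) = -4*(-5 + n)*(3 + n) (d(n) = -4*(n + 3)*(n - 5) = -4*(3 + n)*(-5 + n) = -4*(-5 + n)*(3 + n))
D(s, J) = 10/7
W(H, I) = 60 - 4*I**2 + 3*H + 8*I (W(H, I) = (60 - 4*I**2 + 8*I) + 3*H = 60 - 4*I**2 + 3*H + 8*I)
W(1, D(2, -1)) - 110*(-109) = (60 - 4*(10/7)**2 + 3*1 + 8*(10/7)) - 110*(-109) = (60 - 4*100/49 + 3 + 80/7) + 11990 = (60 - 400/49 + 3 + 80/7) + 11990 = 3247/49 + 11990 = 590757/49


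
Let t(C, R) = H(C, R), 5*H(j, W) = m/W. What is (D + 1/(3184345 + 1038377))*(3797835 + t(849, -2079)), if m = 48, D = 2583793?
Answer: 143578542091042799443673/14631731730 ≈ 9.8128e+12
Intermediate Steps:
H(j, W) = 48/(5*W) (H(j, W) = (48/W)/5 = 48/(5*W))
t(C, R) = 48/(5*R)
(D + 1/(3184345 + 1038377))*(3797835 + t(849, -2079)) = (2583793 + 1/(3184345 + 1038377))*(3797835 + (48/5)/(-2079)) = (2583793 + 1/4222722)*(3797835 + (48/5)*(-1/2079)) = (2583793 + 1/4222722)*(3797835 - 16/3465) = (10910639544547/4222722)*(13159498259/3465) = 143578542091042799443673/14631731730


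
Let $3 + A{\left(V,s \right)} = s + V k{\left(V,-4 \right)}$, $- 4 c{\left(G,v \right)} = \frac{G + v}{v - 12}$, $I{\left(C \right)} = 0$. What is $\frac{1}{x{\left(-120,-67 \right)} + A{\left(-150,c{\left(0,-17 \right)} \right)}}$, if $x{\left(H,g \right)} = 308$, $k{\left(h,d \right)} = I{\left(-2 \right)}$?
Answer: $\frac{116}{35363} \approx 0.0032803$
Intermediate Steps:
$c{\left(G,v \right)} = - \frac{G + v}{4 \left(-12 + v\right)}$ ($c{\left(G,v \right)} = - \frac{\left(G + v\right) \frac{1}{v - 12}}{4} = - \frac{\left(G + v\right) \frac{1}{-12 + v}}{4} = - \frac{\frac{1}{-12 + v} \left(G + v\right)}{4} = - \frac{G + v}{4 \left(-12 + v\right)}$)
$k{\left(h,d \right)} = 0$
$A{\left(V,s \right)} = -3 + s$ ($A{\left(V,s \right)} = -3 + \left(s + V 0\right) = -3 + \left(s + 0\right) = -3 + s$)
$\frac{1}{x{\left(-120,-67 \right)} + A{\left(-150,c{\left(0,-17 \right)} \right)}} = \frac{1}{308 - \left(3 - \frac{\left(-1\right) 0 - -17}{4 \left(-12 - 17\right)}\right)} = \frac{1}{308 - \left(3 - \frac{0 + 17}{4 \left(-29\right)}\right)} = \frac{1}{308 - \left(3 + \frac{1}{116} \cdot 17\right)} = \frac{1}{308 - \frac{365}{116}} = \frac{1}{\frac{35363}{116}} = \frac{116}{35363}$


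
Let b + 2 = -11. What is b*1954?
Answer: -25402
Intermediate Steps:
b = -13 (b = -2 - 11 = -13)
b*1954 = -13*1954 = -25402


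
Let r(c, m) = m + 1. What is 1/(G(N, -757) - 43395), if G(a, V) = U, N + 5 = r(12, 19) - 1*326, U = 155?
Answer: -1/43240 ≈ -2.3127e-5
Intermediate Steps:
r(c, m) = 1 + m
N = -311 (N = -5 + ((1 + 19) - 1*326) = -5 + (20 - 326) = -5 - 306 = -311)
G(a, V) = 155
1/(G(N, -757) - 43395) = 1/(155 - 43395) = 1/(-43240) = -1/43240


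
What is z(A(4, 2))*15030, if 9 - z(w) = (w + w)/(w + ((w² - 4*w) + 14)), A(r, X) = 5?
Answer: 258015/2 ≈ 1.2901e+5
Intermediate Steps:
z(w) = 9 - 2*w/(14 + w² - 3*w) (z(w) = 9 - (w + w)/(w + ((w² - 4*w) + 14)) = 9 - 2*w/(w + (14 + w² - 4*w)) = 9 - 2*w/(14 + w² - 3*w))
z(A(4, 2))*15030 = ((126 - 29*5 + 9*5²)/(14 + 5² - 3*5))*15030 = ((126 - 145 + 9*25)/(14 + 25 - 15))*15030 = ((126 - 145 + 225)/24)*15030 = ((1/24)*206)*15030 = (103/12)*15030 = 258015/2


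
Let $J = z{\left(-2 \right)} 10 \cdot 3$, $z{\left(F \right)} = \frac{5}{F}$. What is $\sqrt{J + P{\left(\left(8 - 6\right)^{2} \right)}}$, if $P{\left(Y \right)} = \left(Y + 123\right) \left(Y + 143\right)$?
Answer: $3 \sqrt{2066} \approx 136.36$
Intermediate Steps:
$J = -75$ ($J = \frac{5}{-2} \cdot 10 \cdot 3 = 5 \left(- \frac{1}{2}\right) 10 \cdot 3 = \left(- \frac{5}{2}\right) 10 \cdot 3 = \left(-25\right) 3 = -75$)
$P{\left(Y \right)} = \left(123 + Y\right) \left(143 + Y\right)$
$\sqrt{J + P{\left(\left(8 - 6\right)^{2} \right)}} = \sqrt{-75 + \left(17589 + \left(\left(8 - 6\right)^{2}\right)^{2} + 266 \left(8 - 6\right)^{2}\right)} = \sqrt{-75 + \left(17589 + \left(2^{2}\right)^{2} + 266 \cdot 2^{2}\right)} = \sqrt{-75 + \left(17589 + 4^{2} + 266 \cdot 4\right)} = \sqrt{-75 + \left(17589 + 16 + 1064\right)} = \sqrt{-75 + 18669} = \sqrt{18594} = 3 \sqrt{2066}$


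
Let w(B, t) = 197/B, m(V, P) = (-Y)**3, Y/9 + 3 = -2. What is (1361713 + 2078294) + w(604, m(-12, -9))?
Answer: 2077764425/604 ≈ 3.4400e+6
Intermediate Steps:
Y = -45 (Y = -27 + 9*(-2) = -27 - 18 = -45)
m(V, P) = 91125 (m(V, P) = (-1*(-45))**3 = 45**3 = 91125)
(1361713 + 2078294) + w(604, m(-12, -9)) = (1361713 + 2078294) + 197/604 = 3440007 + 197*(1/604) = 3440007 + 197/604 = 2077764425/604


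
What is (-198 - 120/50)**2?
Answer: 1004004/25 ≈ 40160.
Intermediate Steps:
(-198 - 120/50)**2 = (-198 - 120*1/50)**2 = (-198 - 12/5)**2 = (-1002/5)**2 = 1004004/25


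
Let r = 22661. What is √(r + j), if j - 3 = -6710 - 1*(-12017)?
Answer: √27971 ≈ 167.25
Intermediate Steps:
j = 5310 (j = 3 + (-6710 - 1*(-12017)) = 3 + (-6710 + 12017) = 3 + 5307 = 5310)
√(r + j) = √(22661 + 5310) = √27971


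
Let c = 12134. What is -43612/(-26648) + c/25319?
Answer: 356889765/168675178 ≈ 2.1158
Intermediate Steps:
-43612/(-26648) + c/25319 = -43612/(-26648) + 12134/25319 = -43612*(-1/26648) + 12134*(1/25319) = 10903/6662 + 12134/25319 = 356889765/168675178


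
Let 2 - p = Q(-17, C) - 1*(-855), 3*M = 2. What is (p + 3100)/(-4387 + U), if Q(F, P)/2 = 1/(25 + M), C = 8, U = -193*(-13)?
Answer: -57671/48202 ≈ -1.1964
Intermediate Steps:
U = 2509
M = ⅔ (M = (⅓)*2 = ⅔ ≈ 0.66667)
Q(F, P) = 6/77 (Q(F, P) = 2/(25 + ⅔) = 2/(77/3) = 2*(3/77) = 6/77)
p = -65687/77 (p = 2 - (6/77 - 1*(-855)) = 2 - (6/77 + 855) = 2 - 1*65841/77 = 2 - 65841/77 = -65687/77 ≈ -853.08)
(p + 3100)/(-4387 + U) = (-65687/77 + 3100)/(-4387 + 2509) = (173013/77)/(-1878) = (173013/77)*(-1/1878) = -57671/48202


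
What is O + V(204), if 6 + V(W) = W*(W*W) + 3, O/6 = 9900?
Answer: 8549061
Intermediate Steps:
O = 59400 (O = 6*9900 = 59400)
V(W) = -3 + W³ (V(W) = -6 + (W*(W*W) + 3) = -6 + (W*W² + 3) = -6 + (W³ + 3) = -6 + (3 + W³) = -3 + W³)
O + V(204) = 59400 + (-3 + 204³) = 59400 + (-3 + 8489664) = 59400 + 8489661 = 8549061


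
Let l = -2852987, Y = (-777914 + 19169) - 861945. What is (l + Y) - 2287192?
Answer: -6760869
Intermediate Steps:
Y = -1620690 (Y = -758745 - 861945 = -1620690)
(l + Y) - 2287192 = (-2852987 - 1620690) - 2287192 = -4473677 - 2287192 = -6760869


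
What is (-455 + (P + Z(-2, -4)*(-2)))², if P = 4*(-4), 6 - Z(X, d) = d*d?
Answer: 203401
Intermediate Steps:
Z(X, d) = 6 - d² (Z(X, d) = 6 - d*d = 6 - d²)
P = -16
(-455 + (P + Z(-2, -4)*(-2)))² = (-455 + (-16 + (6 - 1*(-4)²)*(-2)))² = (-455 + (-16 + (6 - 1*16)*(-2)))² = (-455 + (-16 + (6 - 16)*(-2)))² = (-455 + (-16 - 10*(-2)))² = (-455 + (-16 + 20))² = (-455 + 4)² = (-451)² = 203401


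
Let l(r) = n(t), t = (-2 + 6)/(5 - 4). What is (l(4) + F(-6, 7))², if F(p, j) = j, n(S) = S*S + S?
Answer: 729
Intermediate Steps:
t = 4 (t = 4/1 = 4*1 = 4)
n(S) = S + S² (n(S) = S² + S = S + S²)
l(r) = 20 (l(r) = 4*(1 + 4) = 4*5 = 20)
(l(4) + F(-6, 7))² = (20 + 7)² = 27² = 729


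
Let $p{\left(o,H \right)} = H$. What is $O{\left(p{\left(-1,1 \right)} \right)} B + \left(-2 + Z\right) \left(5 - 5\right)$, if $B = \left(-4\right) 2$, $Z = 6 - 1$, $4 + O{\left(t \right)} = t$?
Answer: $24$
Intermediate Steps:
$O{\left(t \right)} = -4 + t$
$Z = 5$
$B = -8$
$O{\left(p{\left(-1,1 \right)} \right)} B + \left(-2 + Z\right) \left(5 - 5\right) = \left(-4 + 1\right) \left(-8\right) + \left(-2 + 5\right) \left(5 - 5\right) = \left(-3\right) \left(-8\right) + 3 \cdot 0 = 24 + 0 = 24$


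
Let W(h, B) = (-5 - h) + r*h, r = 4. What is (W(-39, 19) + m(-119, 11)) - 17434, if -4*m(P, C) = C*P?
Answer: -68915/4 ≈ -17229.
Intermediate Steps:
W(h, B) = -5 + 3*h (W(h, B) = (-5 - h) + 4*h = -5 + 3*h)
m(P, C) = -C*P/4
(W(-39, 19) + m(-119, 11)) - 17434 = ((-5 + 3*(-39)) - 1/4*11*(-119)) - 17434 = ((-5 - 117) + 1309/4) - 17434 = (-122 + 1309/4) - 17434 = 821/4 - 17434 = -68915/4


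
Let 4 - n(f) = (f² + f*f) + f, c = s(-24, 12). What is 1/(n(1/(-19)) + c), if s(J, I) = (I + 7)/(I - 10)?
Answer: 722/9781 ≈ 0.073817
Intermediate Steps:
s(J, I) = (7 + I)/(-10 + I)
c = 19/2 (c = (7 + 12)/(-10 + 12) = 19/2 ≈ 9.5000)
n(f) = 4 - f - 2*f² (n(f) = 4 - ((f² + f*f) + f) = 4 - ((f² + f²) + f) = 4 - (2*f² + f) = 4 - (f + 2*f²) = 4 + (-f - 2*f²) = 4 - f - 2*f²)
1/(n(1/(-19)) + c) = 1/((4 - 1/(-19) - 2*(1/(-19))²) + 19/2) = 1/((4 - 1*(-1/19) - 2*(-1/19)²) + 19/2) = 1/((4 + 1/19 - 2*1/361) + 19/2) = 1/((4 + 1/19 - 2/361) + 19/2) = 1/(1461/361 + 19/2) = 1/(9781/722) = 722/9781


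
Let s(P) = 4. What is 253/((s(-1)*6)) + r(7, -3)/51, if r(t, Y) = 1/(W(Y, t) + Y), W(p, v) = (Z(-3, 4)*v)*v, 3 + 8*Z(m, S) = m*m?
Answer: 580667/55080 ≈ 10.542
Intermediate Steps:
Z(m, S) = -3/8 + m²/8 (Z(m, S) = -3/8 + (m*m)/8 = -3/8 + m²/8)
W(p, v) = 3*v²/4 (W(p, v) = ((-3/8 + (⅛)*(-3)²)*v)*v = ((-3/8 + (⅛)*9)*v)*v = ((-3/8 + 9/8)*v)*v = (3*v/4)*v = 3*v²/4)
r(t, Y) = 1/(Y + 3*t²/4) (r(t, Y) = 1/(3*t²/4 + Y) = 1/(Y + 3*t²/4))
253/((s(-1)*6)) + r(7, -3)/51 = 253/((4*6)) + (4/(3*7² + 4*(-3)))/51 = 253/24 + (4/(3*49 - 12))*(1/51) = 253*(1/24) + (4/(147 - 12))*(1/51) = 253/24 + (4/135)*(1/51) = 253/24 + 4/6885 = 580667/55080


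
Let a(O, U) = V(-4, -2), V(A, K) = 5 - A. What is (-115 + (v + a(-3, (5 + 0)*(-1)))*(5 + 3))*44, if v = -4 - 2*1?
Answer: -4004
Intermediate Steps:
a(O, U) = 9 (a(O, U) = 5 - 1*(-4) = 5 + 4 = 9)
v = -6 (v = -4 - 2 = -6)
(-115 + (v + a(-3, (5 + 0)*(-1)))*(5 + 3))*44 = (-115 + (-6 + 9)*(5 + 3))*44 = (-115 + 3*8)*44 = (-115 + 24)*44 = -91*44 = -4004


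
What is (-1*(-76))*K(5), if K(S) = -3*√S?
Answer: -228*√5 ≈ -509.82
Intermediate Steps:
(-1*(-76))*K(5) = (-1*(-76))*(-3*√5) = 76*(-3*√5) = -228*√5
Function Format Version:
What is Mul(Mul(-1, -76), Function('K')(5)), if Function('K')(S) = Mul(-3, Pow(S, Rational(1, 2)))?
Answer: Mul(-228, Pow(5, Rational(1, 2))) ≈ -509.82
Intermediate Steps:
Mul(Mul(-1, -76), Function('K')(5)) = Mul(Mul(-1, -76), Mul(-3, Pow(5, Rational(1, 2)))) = Mul(76, Mul(-3, Pow(5, Rational(1, 2)))) = Mul(-228, Pow(5, Rational(1, 2)))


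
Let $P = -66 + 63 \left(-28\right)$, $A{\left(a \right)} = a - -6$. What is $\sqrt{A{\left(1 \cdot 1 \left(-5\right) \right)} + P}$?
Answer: $i \sqrt{1829} \approx 42.767 i$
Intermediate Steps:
$A{\left(a \right)} = 6 + a$ ($A{\left(a \right)} = a + 6 = 6 + a$)
$P = -1830$ ($P = -66 - 1764 = -1830$)
$\sqrt{A{\left(1 \cdot 1 \left(-5\right) \right)} + P} = \sqrt{\left(6 + 1 \cdot 1 \left(-5\right)\right) - 1830} = \sqrt{\left(6 + 1 \left(-5\right)\right) - 1830} = \sqrt{\left(6 - 5\right) - 1830} = \sqrt{1 - 1830} = \sqrt{-1829} = i \sqrt{1829}$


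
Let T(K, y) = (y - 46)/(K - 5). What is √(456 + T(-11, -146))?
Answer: 6*√13 ≈ 21.633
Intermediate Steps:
T(K, y) = (-46 + y)/(-5 + K)
√(456 + T(-11, -146)) = √(456 + (-46 - 146)/(-5 - 11)) = √(456 - 192/(-16)) = √(456 - 1/16*(-192)) = √(456 + 12) = √468 = 6*√13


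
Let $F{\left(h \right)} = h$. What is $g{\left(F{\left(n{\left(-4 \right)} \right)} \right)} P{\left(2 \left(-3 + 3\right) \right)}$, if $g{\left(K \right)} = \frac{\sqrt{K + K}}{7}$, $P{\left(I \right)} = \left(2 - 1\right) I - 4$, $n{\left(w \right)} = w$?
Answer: $- \frac{8 i \sqrt{2}}{7} \approx - 1.6162 i$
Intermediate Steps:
$P{\left(I \right)} = -4 + I$ ($P{\left(I \right)} = 1 I - 4 = I - 4 = -4 + I$)
$g{\left(K \right)} = \frac{\sqrt{2} \sqrt{K}}{7}$ ($g{\left(K \right)} = \sqrt{2 K} \frac{1}{7} = \sqrt{2} \sqrt{K} \frac{1}{7} = \frac{\sqrt{2} \sqrt{K}}{7}$)
$g{\left(F{\left(n{\left(-4 \right)} \right)} \right)} P{\left(2 \left(-3 + 3\right) \right)} = \frac{\sqrt{2} \sqrt{-4}}{7} \left(-4 + 2 \left(-3 + 3\right)\right) = \frac{\sqrt{2} \cdot 2 i}{7} \left(-4 + 2 \cdot 0\right) = \frac{2 i \sqrt{2}}{7} \left(-4 + 0\right) = \frac{2 i \sqrt{2}}{7} \left(-4\right) = - \frac{8 i \sqrt{2}}{7}$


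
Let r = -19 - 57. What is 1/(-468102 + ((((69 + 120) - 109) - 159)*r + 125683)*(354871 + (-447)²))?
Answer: 1/73043677058 ≈ 1.3690e-11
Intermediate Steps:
r = -76
1/(-468102 + ((((69 + 120) - 109) - 159)*r + 125683)*(354871 + (-447)²)) = 1/(-468102 + ((((69 + 120) - 109) - 159)*(-76) + 125683)*(354871 + (-447)²)) = 1/(-468102 + (((189 - 109) - 159)*(-76) + 125683)*(354871 + 199809)) = 1/(-468102 + ((80 - 159)*(-76) + 125683)*554680) = 1/(-468102 + (-79*(-76) + 125683)*554680) = 1/(-468102 + (6004 + 125683)*554680) = 1/(-468102 + 131687*554680) = 1/(-468102 + 73044145160) = 1/73043677058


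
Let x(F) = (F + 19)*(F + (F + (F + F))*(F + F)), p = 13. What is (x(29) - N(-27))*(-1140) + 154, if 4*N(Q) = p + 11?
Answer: -277697006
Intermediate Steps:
N(Q) = 6 (N(Q) = (13 + 11)/4 = (¼)*24 = 6)
x(F) = (19 + F)*(F + 6*F²) (x(F) = (19 + F)*(F + (F + 2*F)*(2*F)) = (19 + F)*(F + (3*F)*(2*F)) = (19 + F)*(F + 6*F²))
(x(29) - N(-27))*(-1140) + 154 = (29*(19 + 6*29² + 115*29) - 1*6)*(-1140) + 154 = (29*(19 + 6*841 + 3335) - 6)*(-1140) + 154 = (29*(19 + 5046 + 3335) - 6)*(-1140) + 154 = (29*8400 - 6)*(-1140) + 154 = (243600 - 6)*(-1140) + 154 = 243594*(-1140) + 154 = -277697160 + 154 = -277697006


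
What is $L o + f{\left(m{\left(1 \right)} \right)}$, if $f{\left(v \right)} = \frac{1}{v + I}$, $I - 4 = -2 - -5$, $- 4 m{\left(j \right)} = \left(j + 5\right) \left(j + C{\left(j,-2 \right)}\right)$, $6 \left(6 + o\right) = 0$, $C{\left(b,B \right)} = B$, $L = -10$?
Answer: $\frac{1022}{17} \approx 60.118$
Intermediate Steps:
$o = -6$ ($o = -6 + \frac{1}{6} \cdot 0 = -6 + 0 = -6$)
$m{\left(j \right)} = - \frac{\left(-2 + j\right) \left(5 + j\right)}{4}$ ($m{\left(j \right)} = - \frac{\left(j + 5\right) \left(j - 2\right)}{4} = - \frac{\left(5 + j\right) \left(-2 + j\right)}{4} = - \frac{\left(-2 + j\right) \left(5 + j\right)}{4}$)
$I = 7$ ($I = 4 - -3 = 4 + \left(-2 + 5\right) = 4 + 3 = 7$)
$f{\left(v \right)} = \frac{1}{7 + v}$ ($f{\left(v \right)} = \frac{1}{v + 7} = \frac{1}{7 + v}$)
$L o + f{\left(m{\left(1 \right)} \right)} = \left(-10\right) \left(-6\right) + \frac{1}{7 - \left(- \frac{7}{4} + \frac{1}{4}\right)} = 60 + \frac{1}{7 - - \frac{3}{2}} = 60 + \frac{1}{7 + \frac{3}{2}} = 60 + \frac{1}{\frac{17}{2}} = 60 + \frac{2}{17} = \frac{1022}{17}$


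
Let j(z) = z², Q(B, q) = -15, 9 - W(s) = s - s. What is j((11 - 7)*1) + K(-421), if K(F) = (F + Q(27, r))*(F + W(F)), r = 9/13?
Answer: 179648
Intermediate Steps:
W(s) = 9 (W(s) = 9 - (s - s) = 9 - 1*0 = 9 + 0 = 9)
r = 9/13 (r = 9*(1/13) = 9/13 ≈ 0.69231)
K(F) = (-15 + F)*(9 + F) (K(F) = (F - 15)*(F + 9) = (-15 + F)*(9 + F))
j((11 - 7)*1) + K(-421) = ((11 - 7)*1)² + (-135 + (-421)² - 6*(-421)) = (4*1)² + (-135 + 177241 + 2526) = 4² + 179632 = 16 + 179632 = 179648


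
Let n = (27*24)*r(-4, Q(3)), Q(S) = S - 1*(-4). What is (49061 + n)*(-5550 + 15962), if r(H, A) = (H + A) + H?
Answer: 504076156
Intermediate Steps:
Q(S) = 4 + S (Q(S) = S + 4 = 4 + S)
r(H, A) = A + 2*H (r(H, A) = (A + H) + H = A + 2*H)
n = -648 (n = (27*24)*((4 + 3) + 2*(-4)) = 648*(7 - 8) = 648*(-1) = -648)
(49061 + n)*(-5550 + 15962) = (49061 - 648)*(-5550 + 15962) = 48413*10412 = 504076156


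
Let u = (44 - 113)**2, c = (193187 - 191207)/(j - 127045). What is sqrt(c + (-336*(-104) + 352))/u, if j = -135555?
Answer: sqrt(6084919682530)/62511930 ≈ 0.039461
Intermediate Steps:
c = -99/13130 (c = (193187 - 191207)/(-135555 - 127045) = 1980/(-262600) = 1980*(-1/262600) = -99/13130 ≈ -0.0075400)
u = 4761 (u = (-69)**2 = 4761)
sqrt(c + (-336*(-104) + 352))/u = sqrt(-99/13130 + (-336*(-104) + 352))/4761 = sqrt(-99/13130 + (34944 + 352))*(1/4761) = sqrt(-99/13130 + 35296)*(1/4761) = sqrt(463436381/13130)*(1/4761) = (sqrt(6084919682530)/13130)*(1/4761) = sqrt(6084919682530)/62511930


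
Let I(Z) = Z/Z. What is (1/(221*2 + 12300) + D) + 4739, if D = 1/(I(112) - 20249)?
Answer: 611331041665/129000008 ≈ 4739.0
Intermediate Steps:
I(Z) = 1
D = -1/20248 (D = 1/(1 - 20249) = 1/(-20248) = -1/20248 ≈ -4.9388e-5)
(1/(221*2 + 12300) + D) + 4739 = (1/(221*2 + 12300) - 1/20248) + 4739 = (1/(442 + 12300) - 1/20248) + 4739 = (1/12742 - 1/20248) + 4739 = 3753/129000008 + 4739 = 611331041665/129000008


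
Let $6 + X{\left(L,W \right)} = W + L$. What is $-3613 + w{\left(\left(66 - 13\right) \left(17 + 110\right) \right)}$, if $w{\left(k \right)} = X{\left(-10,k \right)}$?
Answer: $3102$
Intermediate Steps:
$X{\left(L,W \right)} = -6 + L + W$ ($X{\left(L,W \right)} = -6 + \left(W + L\right) = -6 + \left(L + W\right) = -6 + L + W$)
$w{\left(k \right)} = -16 + k$ ($w{\left(k \right)} = -6 - 10 + k = -16 + k$)
$-3613 + w{\left(\left(66 - 13\right) \left(17 + 110\right) \right)} = -3613 - \left(16 - \left(66 - 13\right) \left(17 + 110\right)\right) = -3613 + \left(-16 + 53 \cdot 127\right) = -3613 + \left(-16 + 6731\right) = -3613 + 6715 = 3102$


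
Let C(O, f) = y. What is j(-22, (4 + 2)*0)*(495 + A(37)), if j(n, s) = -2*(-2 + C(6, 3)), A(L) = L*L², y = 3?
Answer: -102296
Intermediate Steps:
A(L) = L³
C(O, f) = 3
j(n, s) = -2 (j(n, s) = -2*(-2 + 3) = -2*1 = -2)
j(-22, (4 + 2)*0)*(495 + A(37)) = -2*(495 + 37³) = -2*(495 + 50653) = -2*51148 = -102296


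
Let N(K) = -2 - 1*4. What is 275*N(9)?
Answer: -1650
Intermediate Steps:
N(K) = -6 (N(K) = -2 - 4 = -6)
275*N(9) = 275*(-6) = -1650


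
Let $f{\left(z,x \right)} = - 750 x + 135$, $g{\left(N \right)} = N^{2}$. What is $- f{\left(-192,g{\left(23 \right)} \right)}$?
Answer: $396615$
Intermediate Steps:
$f{\left(z,x \right)} = 135 - 750 x$
$- f{\left(-192,g{\left(23 \right)} \right)} = - (135 - 750 \cdot 23^{2}) = - (135 - 396750) = \left(-1\right) \left(-396615\right) = 396615$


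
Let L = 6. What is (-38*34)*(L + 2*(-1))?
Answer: -5168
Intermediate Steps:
(-38*34)*(L + 2*(-1)) = (-38*34)*(6 + 2*(-1)) = -1292*(6 - 2) = -1292*4 = -5168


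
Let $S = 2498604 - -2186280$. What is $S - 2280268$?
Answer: $2404616$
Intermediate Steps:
$S = 4684884$ ($S = 2498604 + 2186280 = 4684884$)
$S - 2280268 = 4684884 - 2280268 = 2404616$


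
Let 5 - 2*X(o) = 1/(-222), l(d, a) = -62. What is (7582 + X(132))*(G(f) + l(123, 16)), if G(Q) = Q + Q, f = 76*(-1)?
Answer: -360324533/222 ≈ -1.6231e+6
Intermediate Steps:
X(o) = 1111/444 (X(o) = 5/2 - 1/2/(-222) = 5/2 - 1/2*(-1/222) = 5/2 + 1/444 = 1111/444)
f = -76
G(Q) = 2*Q
(7582 + X(132))*(G(f) + l(123, 16)) = (7582 + 1111/444)*(2*(-76) - 62) = 3367519*(-152 - 62)/444 = (3367519/444)*(-214) = -360324533/222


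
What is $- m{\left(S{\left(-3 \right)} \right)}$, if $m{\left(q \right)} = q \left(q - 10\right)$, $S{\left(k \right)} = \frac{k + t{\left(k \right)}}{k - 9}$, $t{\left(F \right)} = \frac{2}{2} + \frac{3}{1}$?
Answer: $- \frac{121}{144} \approx -0.84028$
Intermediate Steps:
$t{\left(F \right)} = 4$ ($t{\left(F \right)} = 2 \cdot \frac{1}{2} + 3 \cdot 1 = 1 + 3 = 4$)
$S{\left(k \right)} = \frac{4 + k}{-9 + k}$ ($S{\left(k \right)} = \frac{k + 4}{k - 9} = \frac{4 + k}{-9 + k}$)
$m{\left(q \right)} = q \left(-10 + q\right)$
$- m{\left(S{\left(-3 \right)} \right)} = - \frac{4 - 3}{-9 - 3} \left(-10 + \frac{4 - 3}{-9 - 3}\right) = - \frac{1}{-12} \cdot 1 \left(-10 + \frac{1}{-12} \cdot 1\right) = - \left(- \frac{1}{12}\right) 1 \left(-10 - \frac{1}{12}\right) = - \frac{\left(-1\right) \left(-10 - \frac{1}{12}\right)}{12} = - \frac{\left(-1\right) \left(-121\right)}{12 \cdot 12} = \left(-1\right) \frac{121}{144} = - \frac{121}{144}$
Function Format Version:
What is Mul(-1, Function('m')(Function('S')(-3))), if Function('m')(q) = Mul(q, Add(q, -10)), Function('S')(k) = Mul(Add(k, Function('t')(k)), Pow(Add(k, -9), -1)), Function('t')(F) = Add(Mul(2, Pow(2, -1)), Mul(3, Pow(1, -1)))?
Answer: Rational(-121, 144) ≈ -0.84028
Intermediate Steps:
Function('t')(F) = 4 (Function('t')(F) = Add(Mul(2, Rational(1, 2)), Mul(3, 1)) = Add(1, 3) = 4)
Function('S')(k) = Mul(Pow(Add(-9, k), -1), Add(4, k)) (Function('S')(k) = Mul(Add(k, 4), Pow(Add(k, -9), -1)) = Mul(Add(4, k), Pow(Add(-9, k), -1)) = Mul(Pow(Add(-9, k), -1), Add(4, k)))
Function('m')(q) = Mul(q, Add(-10, q))
Mul(-1, Function('m')(Function('S')(-3))) = Mul(-1, Mul(Mul(Pow(Add(-9, -3), -1), Add(4, -3)), Add(-10, Mul(Pow(Add(-9, -3), -1), Add(4, -3))))) = Mul(-1, Mul(Mul(Pow(-12, -1), 1), Add(-10, Mul(Pow(-12, -1), 1)))) = Mul(-1, Mul(Mul(Rational(-1, 12), 1), Add(-10, Mul(Rational(-1, 12), 1)))) = Mul(-1, Mul(Rational(-1, 12), Add(-10, Rational(-1, 12)))) = Mul(-1, Mul(Rational(-1, 12), Rational(-121, 12))) = Mul(-1, Rational(121, 144)) = Rational(-121, 144)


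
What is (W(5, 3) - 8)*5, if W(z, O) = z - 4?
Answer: -35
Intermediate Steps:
W(z, O) = -4 + z
(W(5, 3) - 8)*5 = ((-4 + 5) - 8)*5 = (1 - 8)*5 = -7*5 = -35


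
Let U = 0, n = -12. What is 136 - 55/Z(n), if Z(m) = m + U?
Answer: 1687/12 ≈ 140.58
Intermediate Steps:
Z(m) = m (Z(m) = m + 0 = m)
136 - 55/Z(n) = 136 - 55/(-12) = 136 - 1/12*(-55) = 136 + 55/12 = 1687/12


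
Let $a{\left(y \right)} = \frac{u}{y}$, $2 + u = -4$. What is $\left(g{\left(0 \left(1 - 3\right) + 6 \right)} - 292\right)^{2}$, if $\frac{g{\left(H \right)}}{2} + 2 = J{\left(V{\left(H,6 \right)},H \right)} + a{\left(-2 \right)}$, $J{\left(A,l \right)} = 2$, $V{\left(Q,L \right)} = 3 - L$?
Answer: $81796$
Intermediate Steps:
$u = -6$ ($u = -2 - 4 = -6$)
$a{\left(y \right)} = - \frac{6}{y}$
$g{\left(H \right)} = 6$ ($g{\left(H \right)} = -4 + 2 \left(2 - \frac{6}{-2}\right) = -4 + 2 \left(2 - -3\right) = -4 + 2 \left(2 + 3\right) = -4 + 2 \cdot 5 = -4 + 10 = 6$)
$\left(g{\left(0 \left(1 - 3\right) + 6 \right)} - 292\right)^{2} = \left(6 - 292\right)^{2} = \left(-286\right)^{2} = 81796$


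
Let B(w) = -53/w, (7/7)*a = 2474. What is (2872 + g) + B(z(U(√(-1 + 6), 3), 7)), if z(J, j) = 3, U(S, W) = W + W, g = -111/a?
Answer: 21184529/7422 ≈ 2854.3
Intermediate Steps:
a = 2474
g = -111/2474 ≈ -0.044867
U(S, W) = 2*W
(2872 + g) + B(z(U(√(-1 + 6), 3), 7)) = (2872 - 111/2474) - 53/3 = 7105217/2474 - 53*⅓ = 7105217/2474 - 53/3 = 21184529/7422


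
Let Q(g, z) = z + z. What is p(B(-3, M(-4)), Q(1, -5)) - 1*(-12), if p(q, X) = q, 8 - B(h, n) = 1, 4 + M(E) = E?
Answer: 19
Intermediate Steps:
M(E) = -4 + E
B(h, n) = 7 (B(h, n) = 8 - 1*1 = 8 - 1 = 7)
Q(g, z) = 2*z
p(B(-3, M(-4)), Q(1, -5)) - 1*(-12) = 7 - 1*(-12) = 7 + 12 = 19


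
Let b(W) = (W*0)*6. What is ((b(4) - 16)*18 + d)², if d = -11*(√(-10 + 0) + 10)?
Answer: 157194 + 8756*I*√10 ≈ 1.5719e+5 + 27689.0*I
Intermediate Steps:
b(W) = 0 (b(W) = 0*6 = 0)
d = -110 - 11*I*√10 (d = -11*(√(-10) + 10) = -11*(I*√10 + 10) = -11*(10 + I*√10) = -110 - 11*I*√10 ≈ -110.0 - 34.785*I)
((b(4) - 16)*18 + d)² = ((0 - 16)*18 + (-110 - 11*I*√10))² = (-16*18 + (-110 - 11*I*√10))² = (-288 + (-110 - 11*I*√10))² = (-398 - 11*I*√10)²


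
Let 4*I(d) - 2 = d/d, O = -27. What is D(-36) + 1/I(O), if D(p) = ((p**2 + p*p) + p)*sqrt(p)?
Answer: 4/3 + 15336*I ≈ 1.3333 + 15336.0*I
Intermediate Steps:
I(d) = 3/4 (I(d) = 1/2 + (d/d)/4 = 1/2 + (1/4)*1 = 1/2 + 1/4 = 3/4)
D(p) = sqrt(p)*(p + 2*p**2) (D(p) = ((p**2 + p**2) + p)*sqrt(p) = (2*p**2 + p)*sqrt(p) = (p + 2*p**2)*sqrt(p) = sqrt(p)*(p + 2*p**2))
D(-36) + 1/I(O) = (-36)**(3/2)*(1 + 2*(-36)) + 1/(3/4) = (-216*I)*(1 - 72) + 4/3 = -216*I*(-71) + 4/3 = 15336*I + 4/3 = 4/3 + 15336*I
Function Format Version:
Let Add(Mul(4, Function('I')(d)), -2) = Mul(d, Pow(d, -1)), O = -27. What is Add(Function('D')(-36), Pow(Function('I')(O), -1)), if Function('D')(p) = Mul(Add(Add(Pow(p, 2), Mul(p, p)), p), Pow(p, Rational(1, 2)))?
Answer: Add(Rational(4, 3), Mul(15336, I)) ≈ Add(1.3333, Mul(15336., I))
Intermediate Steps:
Function('I')(d) = Rational(3, 4) (Function('I')(d) = Add(Rational(1, 2), Mul(Rational(1, 4), Mul(d, Pow(d, -1)))) = Add(Rational(1, 2), Mul(Rational(1, 4), 1)) = Add(Rational(1, 2), Rational(1, 4)) = Rational(3, 4))
Function('D')(p) = Mul(Pow(p, Rational(1, 2)), Add(p, Mul(2, Pow(p, 2)))) (Function('D')(p) = Mul(Add(Add(Pow(p, 2), Pow(p, 2)), p), Pow(p, Rational(1, 2))) = Mul(Add(Mul(2, Pow(p, 2)), p), Pow(p, Rational(1, 2))) = Mul(Add(p, Mul(2, Pow(p, 2))), Pow(p, Rational(1, 2))) = Mul(Pow(p, Rational(1, 2)), Add(p, Mul(2, Pow(p, 2)))))
Add(Function('D')(-36), Pow(Function('I')(O), -1)) = Add(Mul(Pow(-36, Rational(3, 2)), Add(1, Mul(2, -36))), Pow(Rational(3, 4), -1)) = Add(Mul(Mul(-216, I), Add(1, -72)), Rational(4, 3)) = Add(Mul(Mul(-216, I), -71), Rational(4, 3)) = Add(Mul(15336, I), Rational(4, 3)) = Add(Rational(4, 3), Mul(15336, I))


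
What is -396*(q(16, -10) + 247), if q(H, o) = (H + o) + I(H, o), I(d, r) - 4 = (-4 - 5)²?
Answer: -133848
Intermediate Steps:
I(d, r) = 85 (I(d, r) = 4 + (-4 - 5)² = 4 + (-9)² = 4 + 81 = 85)
q(H, o) = 85 + H + o (q(H, o) = (H + o) + 85 = 85 + H + o)
-396*(q(16, -10) + 247) = -396*((85 + 16 - 10) + 247) = -396*(91 + 247) = -396*338 = -133848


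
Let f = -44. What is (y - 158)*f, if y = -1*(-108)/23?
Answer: 155144/23 ≈ 6745.4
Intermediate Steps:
y = 108/23 (y = 108*(1/23) = 108/23 ≈ 4.6956)
(y - 158)*f = (108/23 - 158)*(-44) = -3526/23*(-44) = 155144/23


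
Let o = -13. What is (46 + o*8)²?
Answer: 3364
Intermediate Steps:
(46 + o*8)² = (46 - 13*8)² = (46 - 104)² = (-58)² = 3364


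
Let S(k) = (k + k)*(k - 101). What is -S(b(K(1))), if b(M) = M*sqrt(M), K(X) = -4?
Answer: 128 - 1616*I ≈ 128.0 - 1616.0*I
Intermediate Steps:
b(M) = M**(3/2)
S(k) = 2*k*(-101 + k) (S(k) = (2*k)*(-101 + k) = 2*k*(-101 + k))
-S(b(K(1))) = -2*(-4)**(3/2)*(-101 + (-4)**(3/2)) = -2*(-8*I)*(-101 - 8*I) = -(-16)*I*(-101 - 8*I) = 16*I*(-101 - 8*I)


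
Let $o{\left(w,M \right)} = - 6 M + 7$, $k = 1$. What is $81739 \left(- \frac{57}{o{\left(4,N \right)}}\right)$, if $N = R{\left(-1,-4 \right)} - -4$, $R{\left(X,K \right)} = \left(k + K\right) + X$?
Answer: $-665589$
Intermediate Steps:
$R{\left(X,K \right)} = 1 + K + X$ ($R{\left(X,K \right)} = \left(1 + K\right) + X = 1 + K + X$)
$N = 0$ ($N = \left(1 - 4 - 1\right) - -4 = -4 + 4 = 0$)
$o{\left(w,M \right)} = 7 - 6 M$
$81739 \left(- \frac{57}{o{\left(4,N \right)}}\right) = 81739 \left(- \frac{57}{7 - 0}\right) = 81739 \left(- \frac{57}{7 + 0}\right) = 81739 \left(- \frac{57}{7}\right) = -665589$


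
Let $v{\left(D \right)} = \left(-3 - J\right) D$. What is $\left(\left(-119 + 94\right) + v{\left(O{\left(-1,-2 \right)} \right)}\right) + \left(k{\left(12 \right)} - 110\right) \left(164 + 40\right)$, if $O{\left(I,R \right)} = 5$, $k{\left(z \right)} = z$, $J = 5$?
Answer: $-20057$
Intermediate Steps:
$v{\left(D \right)} = - 8 D$ ($v{\left(D \right)} = \left(-3 - 5\right) D = - 8 D$)
$\left(\left(-119 + 94\right) + v{\left(O{\left(-1,-2 \right)} \right)}\right) + \left(k{\left(12 \right)} - 110\right) \left(164 + 40\right) = \left(\left(-119 + 94\right) - 40\right) + \left(12 - 110\right) \left(164 + 40\right) = \left(-25 - 40\right) - 19992 = -65 - 19992 = -20057$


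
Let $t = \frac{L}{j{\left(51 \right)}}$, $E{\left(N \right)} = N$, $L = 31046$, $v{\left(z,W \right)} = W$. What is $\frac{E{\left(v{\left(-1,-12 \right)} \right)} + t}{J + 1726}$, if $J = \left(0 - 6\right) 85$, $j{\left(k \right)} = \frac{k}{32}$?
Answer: $\frac{248215}{15504} \approx 16.01$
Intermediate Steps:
$j{\left(k \right)} = \frac{k}{32}$ ($j{\left(k \right)} = k \frac{1}{32} = \frac{k}{32}$)
$J = -510$ ($J = \left(-6\right) 85 = -510$)
$t = \frac{993472}{51}$ ($t = \frac{31046}{\frac{1}{32} \cdot 51} = \frac{31046}{\frac{51}{32}} = 31046 \cdot \frac{32}{51} = \frac{993472}{51} \approx 19480.0$)
$\frac{E{\left(v{\left(-1,-12 \right)} \right)} + t}{J + 1726} = \frac{-12 + \frac{993472}{51}}{-510 + 1726} = \frac{992860}{51 \cdot 1216} = \frac{992860}{51} \cdot \frac{1}{1216} = \frac{248215}{15504}$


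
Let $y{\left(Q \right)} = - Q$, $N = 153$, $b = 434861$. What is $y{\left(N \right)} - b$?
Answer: $-435014$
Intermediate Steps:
$y{\left(N \right)} - b = \left(-1\right) 153 - 434861 = -153 - 434861 = -435014$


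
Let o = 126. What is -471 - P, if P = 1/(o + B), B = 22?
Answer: -69709/148 ≈ -471.01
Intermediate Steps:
P = 1/148 (P = 1/(126 + 22) = 1/148 ≈ 0.0067568)
-471 - P = -471 - 1*1/148 = -471 - 1/148 = -69709/148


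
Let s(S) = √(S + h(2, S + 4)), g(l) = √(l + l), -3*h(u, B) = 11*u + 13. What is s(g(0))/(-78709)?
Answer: -I*√105/236127 ≈ -4.3396e-5*I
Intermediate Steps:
h(u, B) = -13/3 - 11*u/3 (h(u, B) = -(11*u + 13)/3 = -(13 + 11*u)/3 = -13/3 - 11*u/3)
g(l) = √2*√l (g(l) = √(2*l) = √2*√l)
s(S) = √(-35/3 + S) (s(S) = √(S + (-13/3 - 11/3*2)) = √(S + (-13/3 - 22/3)) = √(S - 35/3) = √(-35/3 + S))
s(g(0))/(-78709) = (√(-105 + 9*(√2*√0))/3)/(-78709) = (√(-105 + 9*(√2*0))/3)*(-1/78709) = (√(-105 + 9*0)/3)*(-1/78709) = (√(-105 + 0)/3)*(-1/78709) = (√(-105)/3)*(-1/78709) = ((I*√105)/3)*(-1/78709) = (I*√105/3)*(-1/78709) = -I*√105/236127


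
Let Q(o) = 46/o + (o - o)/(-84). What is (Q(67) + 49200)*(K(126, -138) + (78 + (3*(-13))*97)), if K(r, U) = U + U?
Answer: -13123151526/67 ≈ -1.9587e+8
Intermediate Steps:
K(r, U) = 2*U
Q(o) = 46/o (Q(o) = 46/o + 0*(-1/84) = 46/o + 0 = 46/o)
(Q(67) + 49200)*(K(126, -138) + (78 + (3*(-13))*97)) = (46/67 + 49200)*(2*(-138) + (78 + (3*(-13))*97)) = (46*(1/67) + 49200)*(-276 + (78 - 39*97)) = (46/67 + 49200)*(-276 + (78 - 3783)) = 3296446*(-276 - 3705)/67 = (3296446/67)*(-3981) = -13123151526/67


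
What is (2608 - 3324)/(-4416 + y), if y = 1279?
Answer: 716/3137 ≈ 0.22824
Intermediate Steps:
(2608 - 3324)/(-4416 + y) = (2608 - 3324)/(-4416 + 1279) = -716/(-3137) = -716*(-1/3137) = 716/3137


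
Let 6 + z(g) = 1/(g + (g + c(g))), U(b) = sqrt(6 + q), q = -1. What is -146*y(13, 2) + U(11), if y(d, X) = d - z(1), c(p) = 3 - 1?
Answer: -5475/2 + sqrt(5) ≈ -2735.3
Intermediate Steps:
c(p) = 2
U(b) = sqrt(5) (U(b) = sqrt(6 - 1) = sqrt(5))
z(g) = -6 + 1/(2 + 2*g) (z(g) = -6 + 1/(g + (g + 2)) = -6 + 1/(g + (2 + g)) = -6 + 1/(2 + 2*g))
y(d, X) = 23/4 + d (y(d, X) = d - (-11 - 12*1)/(2*(1 + 1)) = d - (-11 - 12)/(2*2) = d - (-23)/(2*2) = d - 1*(-23/4) = d + 23/4 = 23/4 + d)
-146*y(13, 2) + U(11) = -146*(23/4 + 13) + sqrt(5) = -146*75/4 + sqrt(5) = -5475/2 + sqrt(5)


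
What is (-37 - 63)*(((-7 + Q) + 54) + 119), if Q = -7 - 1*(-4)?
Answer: -16300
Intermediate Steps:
Q = -3 (Q = -7 + 4 = -3)
(-37 - 63)*(((-7 + Q) + 54) + 119) = (-37 - 63)*(((-7 - 3) + 54) + 119) = -100*((-10 + 54) + 119) = -100*(44 + 119) = -100*163 = -16300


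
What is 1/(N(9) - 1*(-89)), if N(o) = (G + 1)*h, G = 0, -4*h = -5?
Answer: 4/361 ≈ 0.011080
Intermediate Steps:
h = 5/4 (h = -1/4*(-5) = 5/4 ≈ 1.2500)
N(o) = 5/4 (N(o) = (0 + 1)*(5/4) = 1*(5/4) = 5/4)
1/(N(9) - 1*(-89)) = 1/(5/4 - 1*(-89)) = 1/(5/4 + 89) = 1/(361/4) = 4/361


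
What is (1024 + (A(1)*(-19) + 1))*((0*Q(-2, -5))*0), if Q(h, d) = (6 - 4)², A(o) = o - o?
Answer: 0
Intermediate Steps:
A(o) = 0
Q(h, d) = 4 (Q(h, d) = 2² = 4)
(1024 + (A(1)*(-19) + 1))*((0*Q(-2, -5))*0) = (1024 + (0*(-19) + 1))*((0*4)*0) = (1024 + (0 + 1))*(0*0) = (1024 + 1)*0 = 1025*0 = 0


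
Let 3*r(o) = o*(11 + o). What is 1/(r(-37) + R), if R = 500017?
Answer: 3/1501013 ≈ 1.9987e-6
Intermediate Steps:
r(o) = o*(11 + o)/3 (r(o) = (o*(11 + o))/3 = o*(11 + o)/3)
1/(r(-37) + R) = 1/((⅓)*(-37)*(11 - 37) + 500017) = 1/((⅓)*(-37)*(-26) + 500017) = 1/(962/3 + 500017) = 1/(1501013/3) = 3/1501013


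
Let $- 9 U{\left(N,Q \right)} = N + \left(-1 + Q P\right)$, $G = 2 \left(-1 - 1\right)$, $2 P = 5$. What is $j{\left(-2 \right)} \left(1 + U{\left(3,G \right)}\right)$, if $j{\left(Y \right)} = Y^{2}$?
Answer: $\frac{68}{9} \approx 7.5556$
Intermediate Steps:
$P = \frac{5}{2}$ ($P = \frac{1}{2} \cdot 5 = \frac{5}{2} \approx 2.5$)
$G = -4$ ($G = 2 \left(-2\right) = -4$)
$U{\left(N,Q \right)} = \frac{1}{9} - \frac{5 Q}{18} - \frac{N}{9}$ ($U{\left(N,Q \right)} = - \frac{N + \left(-1 + Q \frac{5}{2}\right)}{9} = - \frac{N + \left(-1 + \frac{5 Q}{2}\right)}{9} = - \frac{-1 + N + \frac{5 Q}{2}}{9} = \frac{1}{9} - \frac{5 Q}{18} - \frac{N}{9}$)
$j{\left(-2 \right)} \left(1 + U{\left(3,G \right)}\right) = \left(-2\right)^{2} \left(1 - - \frac{8}{9}\right) = 4 \left(1 + \left(\frac{1}{9} + \frac{10}{9} - \frac{1}{3}\right)\right) = 4 \left(1 + \frac{8}{9}\right) = 4 \cdot \frac{17}{9} = \frac{68}{9}$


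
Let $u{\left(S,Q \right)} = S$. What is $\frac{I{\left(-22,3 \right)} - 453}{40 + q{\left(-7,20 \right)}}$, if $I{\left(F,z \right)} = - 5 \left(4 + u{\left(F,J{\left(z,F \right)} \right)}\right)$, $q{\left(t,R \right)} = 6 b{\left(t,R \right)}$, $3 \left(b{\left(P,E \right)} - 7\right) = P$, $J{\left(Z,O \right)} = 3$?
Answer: $- \frac{363}{68} \approx -5.3382$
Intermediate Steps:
$b{\left(P,E \right)} = 7 + \frac{P}{3}$
$q{\left(t,R \right)} = 42 + 2 t$ ($q{\left(t,R \right)} = 6 \left(7 + \frac{t}{3}\right) = 42 + 2 t$)
$I{\left(F,z \right)} = -20 - 5 F$ ($I{\left(F,z \right)} = - 5 \left(4 + F\right) = -20 - 5 F$)
$\frac{I{\left(-22,3 \right)} - 453}{40 + q{\left(-7,20 \right)}} = \frac{\left(-20 - -110\right) - 453}{40 + \left(42 + 2 \left(-7\right)\right)} = \frac{\left(-20 + 110\right) - 453}{40 + \left(42 - 14\right)} = \frac{90 - 453}{40 + 28} = - \frac{363}{68}$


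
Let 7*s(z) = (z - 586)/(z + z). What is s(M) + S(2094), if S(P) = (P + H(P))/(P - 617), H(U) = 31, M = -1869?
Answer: 8461255/5521026 ≈ 1.5326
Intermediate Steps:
s(z) = (-586 + z)/(14*z) (s(z) = ((z - 586)/(z + z))/7 = ((-586 + z)/((2*z)))/7 = ((-586 + z)*(1/(2*z)))/7 = ((-586 + z)/(2*z))/7 = (-586 + z)/(14*z))
S(P) = (31 + P)/(-617 + P) (S(P) = (P + 31)/(P - 617) = (31 + P)/(-617 + P))
s(M) + S(2094) = (1/14)*(-586 - 1869)/(-1869) + (31 + 2094)/(-617 + 2094) = (1/14)*(-1/1869)*(-2455) + 2125/1477 = 2455/26166 + (1/1477)*2125 = 2455/26166 + 2125/1477 = 8461255/5521026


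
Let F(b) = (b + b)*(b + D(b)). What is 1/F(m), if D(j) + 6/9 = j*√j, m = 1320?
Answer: -1979/9100980343840 + 9*√330/20684046236 ≈ 7.6869e-9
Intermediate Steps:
D(j) = -⅔ + j^(3/2) (D(j) = -⅔ + j*√j = -⅔ + j^(3/2))
F(b) = 2*b*(-⅔ + b + b^(3/2)) (F(b) = (b + b)*(b + (-⅔ + b^(3/2))) = (2*b)*(-⅔ + b + b^(3/2)) = 2*b*(-⅔ + b + b^(3/2)))
1/F(m) = 1/((⅔)*1320*(-2 + 3*1320 + 3*1320^(3/2))) = 1/((⅔)*1320*(-2 + 3960 + 3*(2640*√330))) = 1/((⅔)*1320*(-2 + 3960 + 7920*√330)) = 1/((⅔)*1320*(3958 + 7920*√330)) = 1/(3483040 + 6969600*√330)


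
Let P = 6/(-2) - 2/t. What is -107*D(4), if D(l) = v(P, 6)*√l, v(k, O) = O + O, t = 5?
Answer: -2568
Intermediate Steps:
P = -17/5 (P = 6/(-2) - 2/5 = 6*(-½) - 2*⅕ = -3 - ⅖ = -17/5 ≈ -3.4000)
v(k, O) = 2*O
D(l) = 12*√l (D(l) = (2*6)*√l = 12*√l)
-107*D(4) = -1284*√4 = -1284*2 = -107*24 = -2568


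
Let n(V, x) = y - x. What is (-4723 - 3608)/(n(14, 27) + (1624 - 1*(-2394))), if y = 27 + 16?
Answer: -8331/4034 ≈ -2.0652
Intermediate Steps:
y = 43
n(V, x) = 43 - x
(-4723 - 3608)/(n(14, 27) + (1624 - 1*(-2394))) = (-4723 - 3608)/((43 - 1*27) + (1624 - 1*(-2394))) = -8331/((43 - 27) + (1624 + 2394)) = -8331/(16 + 4018) = -8331/4034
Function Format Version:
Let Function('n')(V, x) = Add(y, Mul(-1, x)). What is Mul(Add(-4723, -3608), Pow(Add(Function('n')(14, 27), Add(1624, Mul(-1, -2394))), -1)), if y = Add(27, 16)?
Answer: Rational(-8331, 4034) ≈ -2.0652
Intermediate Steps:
y = 43
Function('n')(V, x) = Add(43, Mul(-1, x))
Mul(Add(-4723, -3608), Pow(Add(Function('n')(14, 27), Add(1624, Mul(-1, -2394))), -1)) = Mul(Add(-4723, -3608), Pow(Add(Add(43, Mul(-1, 27)), Add(1624, Mul(-1, -2394))), -1)) = Mul(-8331, Pow(Add(Add(43, -27), Add(1624, 2394)), -1)) = Mul(-8331, Pow(Add(16, 4018), -1)) = Mul(-8331, Pow(4034, -1)) = Mul(-8331, Rational(1, 4034)) = Rational(-8331, 4034)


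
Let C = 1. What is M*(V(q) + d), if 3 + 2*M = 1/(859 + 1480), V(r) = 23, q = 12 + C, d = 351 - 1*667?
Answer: 1027844/2339 ≈ 439.44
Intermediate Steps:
d = -316 (d = 351 - 667 = -316)
q = 13 (q = 12 + 1 = 13)
M = -3508/2339 (M = -3/2 + 1/(2*(859 + 1480)) = -3/2 + (½)/2339 = -3/2 + (½)*(1/2339) = -3/2 + 1/4678 = -3508/2339 ≈ -1.4998)
M*(V(q) + d) = -3508*(23 - 316)/2339 = -3508/2339*(-293) = 1027844/2339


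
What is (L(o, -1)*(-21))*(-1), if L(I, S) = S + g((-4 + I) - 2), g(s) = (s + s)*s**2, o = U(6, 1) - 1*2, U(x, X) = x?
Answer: -357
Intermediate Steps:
o = 4 (o = 6 - 1*2 = 6 - 2 = 4)
g(s) = 2*s**3 (g(s) = (2*s)*s**2 = 2*s**3)
L(I, S) = S + 2*(-6 + I)**3 (L(I, S) = S + 2*((-4 + I) - 2)**3 = S + 2*(-6 + I)**3)
(L(o, -1)*(-21))*(-1) = ((-1 + 2*(-6 + 4)**3)*(-21))*(-1) = ((-1 + 2*(-2)**3)*(-21))*(-1) = ((-1 + 2*(-8))*(-21))*(-1) = ((-1 - 16)*(-21))*(-1) = -17*(-21)*(-1) = 357*(-1) = -357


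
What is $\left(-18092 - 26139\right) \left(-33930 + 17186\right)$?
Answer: $740603864$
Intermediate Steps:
$\left(-18092 - 26139\right) \left(-33930 + 17186\right) = \left(-44231\right) \left(-16744\right) = 740603864$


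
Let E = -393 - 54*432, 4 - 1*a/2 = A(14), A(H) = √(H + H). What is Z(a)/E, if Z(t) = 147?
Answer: -49/7907 ≈ -0.0061970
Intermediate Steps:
A(H) = √2*√H (A(H) = √(2*H) = √2*√H)
a = 8 - 4*√7 (a = 8 - 2*√2*√14 = 8 - 4*√7 ≈ -2.5830)
E = -23721 (E = -393 - 23328 = -23721)
Z(a)/E = 147/(-23721) = 147*(-1/23721) = -49/7907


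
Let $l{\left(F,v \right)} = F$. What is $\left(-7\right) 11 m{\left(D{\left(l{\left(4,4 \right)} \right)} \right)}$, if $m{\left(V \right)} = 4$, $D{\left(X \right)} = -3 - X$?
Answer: $-308$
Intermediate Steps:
$\left(-7\right) 11 m{\left(D{\left(l{\left(4,4 \right)} \right)} \right)} = \left(-7\right) 11 \cdot 4 = \left(-77\right) 4 = -308$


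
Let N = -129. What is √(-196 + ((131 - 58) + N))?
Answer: 6*I*√7 ≈ 15.875*I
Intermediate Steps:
√(-196 + ((131 - 58) + N)) = √(-196 + ((131 - 58) - 129)) = √(-196 + (73 - 129)) = √(-196 - 56) = √(-252) = 6*I*√7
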